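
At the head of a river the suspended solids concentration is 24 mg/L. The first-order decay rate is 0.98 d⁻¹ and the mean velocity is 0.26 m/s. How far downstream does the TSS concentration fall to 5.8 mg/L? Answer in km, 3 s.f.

From C = C₀·e^(−kt), t = ln(C₀/C)/k = ln(24/5.8)/0.98 = 1.42/0.98 = 1.449 d.
Distance = v·t = 0.26 m/s × 1.252e+05 s = 3.255e+04 m = 32.55 km.

32.6 km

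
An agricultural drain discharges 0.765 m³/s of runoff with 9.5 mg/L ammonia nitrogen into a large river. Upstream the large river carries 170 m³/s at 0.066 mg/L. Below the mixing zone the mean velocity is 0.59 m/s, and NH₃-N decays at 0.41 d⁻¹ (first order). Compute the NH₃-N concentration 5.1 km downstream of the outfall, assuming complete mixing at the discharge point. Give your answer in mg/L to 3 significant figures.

After complete mixing, C₀ = (0.765·9.5 + 170·0.066) / 170.8 = 0.1083 mg/L.
Travel time t = 5100 m / 0.59 m/s = 8644 s = 0.1 d.
C = 0.1083·exp(−0.41·0.1) = 0.1083·0.9598 = 0.1039 mg/L.

0.104 mg/L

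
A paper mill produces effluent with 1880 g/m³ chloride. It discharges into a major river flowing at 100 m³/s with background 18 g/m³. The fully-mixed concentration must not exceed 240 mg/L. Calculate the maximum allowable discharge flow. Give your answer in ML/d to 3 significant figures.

1170 ML/d

Mass balance at complete mixing: C_std·(Q_w + Q_r) = Q_w·C_e + Q_r·C_b.
Rearranging, Q_w = Q_r·(C_std − C_b)/(C_e − C_std) = 100·(240 − 18) / (1880 − 240) = 13.54 m³/s.
= 1170 ML/d.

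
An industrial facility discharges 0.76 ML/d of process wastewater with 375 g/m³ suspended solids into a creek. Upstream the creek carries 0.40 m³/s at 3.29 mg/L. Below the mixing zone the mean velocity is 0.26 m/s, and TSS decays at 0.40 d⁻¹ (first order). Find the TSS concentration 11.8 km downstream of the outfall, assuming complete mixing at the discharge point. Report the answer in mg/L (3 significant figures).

9.15 mg/L

0.76 ML/d = 0.008796 m³/s.
After complete mixing, C₀ = (0.008796·375 + 0.4·3.29) / 0.4088 = 11.29 mg/L.
Travel time t = 1.18e+04 m / 0.26 m/s = 4.538e+04 s = 0.5253 d.
C = 11.29·exp(−0.40·0.5253) = 11.29·0.8105 = 9.149 mg/L.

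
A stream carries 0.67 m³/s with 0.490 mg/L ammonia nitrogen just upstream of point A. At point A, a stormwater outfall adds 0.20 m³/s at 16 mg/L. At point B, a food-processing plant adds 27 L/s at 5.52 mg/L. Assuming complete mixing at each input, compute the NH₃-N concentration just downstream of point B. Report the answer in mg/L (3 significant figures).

After input A: C = (0.67·0.49 + 0.2·16) / 0.87 = 4.056 mg/L.
27 L/s = 0.027 m³/s.
After input B: C = (0.87·4.056 + 0.027·5.52) / 0.897 = 4.1 mg/L.

4.10 mg/L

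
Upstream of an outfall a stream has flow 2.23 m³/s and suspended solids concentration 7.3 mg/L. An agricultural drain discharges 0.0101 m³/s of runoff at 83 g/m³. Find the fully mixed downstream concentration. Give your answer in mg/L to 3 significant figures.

7.64 mg/L

Conservation of mass across the mixing zone: C = (0.0101·83 + 2.23·7.3) / (0.0101 + 2.23) = 17.12/2.24 = 7.641 mg/L.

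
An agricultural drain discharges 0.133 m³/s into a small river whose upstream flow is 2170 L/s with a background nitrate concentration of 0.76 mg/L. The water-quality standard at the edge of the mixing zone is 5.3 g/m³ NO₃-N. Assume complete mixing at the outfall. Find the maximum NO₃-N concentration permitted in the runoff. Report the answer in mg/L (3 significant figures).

2170 L/s = 2.17 m³/s.
Mass balance: 5.3·2.303 = 0.133·Cₑ + 2.17·0.76.
Cₑ = (12.21 − 1.649) / 0.133 = 79.37 mg/L.

79.4 mg/L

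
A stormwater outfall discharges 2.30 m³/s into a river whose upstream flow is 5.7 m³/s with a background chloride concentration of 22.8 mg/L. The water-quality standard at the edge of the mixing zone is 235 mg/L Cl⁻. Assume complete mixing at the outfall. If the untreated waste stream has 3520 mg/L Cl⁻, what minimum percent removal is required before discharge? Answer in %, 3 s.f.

78.4 %

Mass balance: 235·8 = 2.3·Cₑ + 5.7·22.8.
Cₑ = (1880 − 130) / 2.3 = 760.9 mg/L.
Required removal = 1 − 760.9/3520 = 78.38 %.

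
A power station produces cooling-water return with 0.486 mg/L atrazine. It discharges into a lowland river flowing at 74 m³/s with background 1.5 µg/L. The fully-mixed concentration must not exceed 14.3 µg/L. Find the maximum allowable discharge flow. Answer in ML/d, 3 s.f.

1.5 µg/L = 0.0015 mg/L.
14.3 µg/L = 0.0143 mg/L.
Mass balance at complete mixing: C_std·(Q_w + Q_r) = Q_w·C_e + Q_r·C_b.
Rearranging, Q_w = Q_r·(C_std − C_b)/(C_e − C_std) = 74·(0.0143 − 0.0015) / (0.486 − 0.0143) = 2.008 m³/s.
= 173.5 ML/d.

173 ML/d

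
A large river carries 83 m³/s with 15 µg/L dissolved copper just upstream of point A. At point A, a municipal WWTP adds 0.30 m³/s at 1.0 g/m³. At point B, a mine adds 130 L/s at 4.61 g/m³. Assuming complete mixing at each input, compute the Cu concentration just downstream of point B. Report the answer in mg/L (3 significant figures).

0.0257 mg/L

15 µg/L = 0.015 mg/L.
After input A: C = (83·0.015 + 0.3·1) / 83.3 = 0.01855 mg/L.
130 L/s = 0.13 m³/s.
After input B: C = (83.3·0.01855 + 0.13·4.61) / 83.43 = 0.0257 mg/L.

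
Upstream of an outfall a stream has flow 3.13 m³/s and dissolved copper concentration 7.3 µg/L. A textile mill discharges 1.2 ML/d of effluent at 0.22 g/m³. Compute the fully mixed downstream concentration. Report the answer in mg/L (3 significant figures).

1.2 ML/d = 0.01389 m³/s.
7.3 µg/L = 0.0073 mg/L.
Flow-weighted mixing gives C = (0.01389·0.22 + 3.13·0.0073) / (0.01389 + 3.13) = 0.0259/3.144 = 0.00824 mg/L.

0.00824 mg/L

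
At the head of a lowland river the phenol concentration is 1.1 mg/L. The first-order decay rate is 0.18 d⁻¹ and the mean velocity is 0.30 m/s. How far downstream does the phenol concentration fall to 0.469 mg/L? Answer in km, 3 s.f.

123 km

From C = C₀·e^(−kt), t = ln(C₀/C)/k = ln(1.1/0.469)/0.18 = 0.8525/0.18 = 4.736 d.
Distance = v·t = 0.30 m/s × 4.092e+05 s = 1.228e+05 m = 122.8 km.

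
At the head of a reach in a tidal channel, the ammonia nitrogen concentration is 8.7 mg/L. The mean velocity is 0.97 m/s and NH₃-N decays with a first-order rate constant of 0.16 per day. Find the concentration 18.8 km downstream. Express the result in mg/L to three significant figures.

Travel time t = 18.8 km / 0.97 m/s = 1.88e+04/0.97 = 1.938e+04 s = 0.2243 d.
First-order decay: C = 8.7·exp(−0.16·0.2243) = 8.7·0.9647 = 8.393 mg/L.

8.39 mg/L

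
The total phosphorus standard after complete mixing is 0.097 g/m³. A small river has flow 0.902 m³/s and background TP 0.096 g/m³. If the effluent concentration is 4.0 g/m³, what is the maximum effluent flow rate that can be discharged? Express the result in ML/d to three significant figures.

Mass balance at complete mixing: C_std·(Q_w + Q_r) = Q_w·C_e + Q_r·C_b.
Rearranging, Q_w = Q_r·(C_std − C_b)/(C_e − C_std) = 0.902·(0.097 − 0.096) / (4 − 0.097) = 0.0002311 m³/s.
= 0.01997 ML/d.

0.0200 ML/d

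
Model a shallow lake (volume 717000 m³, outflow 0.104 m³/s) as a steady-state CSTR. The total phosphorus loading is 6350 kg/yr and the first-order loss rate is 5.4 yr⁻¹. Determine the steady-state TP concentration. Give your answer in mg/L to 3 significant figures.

0.888 mg/L

Outflow Q = 0.104 m³/s × 3.156e+07 s/yr = 3.282e+06 m³/yr.
Steady-state CSTR mass balance: W = Q·C + k·V·C, so C = W/(Q + kV).
Q + kV = 3.282e+06 + 5.4·717000 = 7.154e+06 m³/yr.
C = 6350/7.154e+06 = 0.0008876 kg/m³ = 0.8876 mg/L.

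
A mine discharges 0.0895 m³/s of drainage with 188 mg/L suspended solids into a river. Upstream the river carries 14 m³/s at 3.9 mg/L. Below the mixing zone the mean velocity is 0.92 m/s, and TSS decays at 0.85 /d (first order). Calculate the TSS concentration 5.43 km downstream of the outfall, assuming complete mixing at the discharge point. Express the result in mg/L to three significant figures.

After complete mixing, C₀ = (0.0895·188 + 14·3.9) / 14.09 = 5.069 mg/L.
Travel time t = 5430 m / 0.92 m/s = 5902 s = 0.06831 d.
C = 5.069·exp(−0.85·0.06831) = 5.069·0.9436 = 4.783 mg/L.

4.78 mg/L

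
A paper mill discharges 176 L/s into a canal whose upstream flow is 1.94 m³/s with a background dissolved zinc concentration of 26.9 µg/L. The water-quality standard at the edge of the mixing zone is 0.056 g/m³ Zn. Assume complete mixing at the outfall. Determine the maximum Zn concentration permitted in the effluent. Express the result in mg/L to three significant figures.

176 L/s = 0.176 m³/s.
26.9 µg/L = 0.0269 mg/L.
Mass balance: 0.056·2.116 = 0.176·Cₑ + 1.94·0.0269.
Cₑ = (0.1185 − 0.05219) / 0.176 = 0.3768 mg/L.

0.377 mg/L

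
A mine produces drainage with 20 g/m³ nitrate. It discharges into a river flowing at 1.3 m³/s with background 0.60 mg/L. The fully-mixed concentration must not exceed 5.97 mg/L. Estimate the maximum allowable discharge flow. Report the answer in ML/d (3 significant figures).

Mass balance at complete mixing: C_std·(Q_w + Q_r) = Q_w·C_e + Q_r·C_b.
Rearranging, Q_w = Q_r·(C_std − C_b)/(C_e − C_std) = 1.3·(5.97 − 0.6) / (20 − 5.97) = 0.4976 m³/s.
= 42.99 ML/d.

43.0 ML/d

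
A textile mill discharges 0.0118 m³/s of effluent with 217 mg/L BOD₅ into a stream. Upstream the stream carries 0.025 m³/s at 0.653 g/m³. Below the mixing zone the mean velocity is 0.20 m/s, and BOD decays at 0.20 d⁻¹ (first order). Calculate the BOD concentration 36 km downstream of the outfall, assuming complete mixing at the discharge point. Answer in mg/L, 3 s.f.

46.2 mg/L

After complete mixing, C₀ = (0.0118·217 + 0.025·0.653) / 0.0368 = 70.03 mg/L.
Travel time t = 3.6e+04 m / 0.20 m/s = 1.8e+05 s = 2.083 d.
C = 70.03·exp(−0.20·2.083) = 70.03·0.6592 = 46.16 mg/L.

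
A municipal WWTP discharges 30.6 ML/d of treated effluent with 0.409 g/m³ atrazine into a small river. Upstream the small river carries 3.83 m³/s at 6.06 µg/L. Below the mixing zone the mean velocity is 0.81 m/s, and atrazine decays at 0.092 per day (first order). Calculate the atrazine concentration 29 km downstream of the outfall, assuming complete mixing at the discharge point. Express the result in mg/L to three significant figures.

0.0387 mg/L

30.6 ML/d = 0.3542 m³/s.
6.06 µg/L = 0.00606 mg/L.
After complete mixing, C₀ = (0.3542·0.409 + 3.83·0.00606) / 4.184 = 0.04017 mg/L.
Travel time t = 2.9e+04 m / 0.81 m/s = 3.58e+04 s = 0.4144 d.
C = 0.04017·exp(−0.092·0.4144) = 0.04017·0.9626 = 0.03866 mg/L.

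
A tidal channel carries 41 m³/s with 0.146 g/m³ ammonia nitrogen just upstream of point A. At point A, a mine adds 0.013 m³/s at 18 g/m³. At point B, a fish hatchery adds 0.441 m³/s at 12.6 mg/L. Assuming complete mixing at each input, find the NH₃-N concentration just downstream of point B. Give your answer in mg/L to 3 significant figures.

0.284 mg/L

After input A: C = (41·0.146 + 0.013·18) / 41.01 = 0.1517 mg/L.
After input B: C = (41.01·0.1517 + 0.441·12.6) / 41.45 = 0.2841 mg/L.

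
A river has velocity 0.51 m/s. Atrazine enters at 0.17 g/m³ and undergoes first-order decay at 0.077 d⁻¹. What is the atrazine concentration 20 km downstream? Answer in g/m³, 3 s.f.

0.164 g/m³

Travel time t = 20 km / 0.51 m/s = 2e+04/0.51 = 3.922e+04 s = 0.4539 d.
First-order decay: C = 0.17·exp(−0.077·0.4539) = 0.17·0.9657 = 0.1642 g/m³.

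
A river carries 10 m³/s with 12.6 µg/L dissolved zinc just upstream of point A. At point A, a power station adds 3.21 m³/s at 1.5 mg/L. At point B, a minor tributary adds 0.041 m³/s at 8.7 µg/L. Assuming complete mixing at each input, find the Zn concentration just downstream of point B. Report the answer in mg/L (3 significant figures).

0.373 mg/L

12.6 µg/L = 0.0126 mg/L.
After input A: C = (10·0.0126 + 3.21·1.5) / 13.21 = 0.374 mg/L.
8.7 µg/L = 0.0087 mg/L.
After input B: C = (13.21·0.374 + 0.041·0.0087) / 13.25 = 0.3729 mg/L.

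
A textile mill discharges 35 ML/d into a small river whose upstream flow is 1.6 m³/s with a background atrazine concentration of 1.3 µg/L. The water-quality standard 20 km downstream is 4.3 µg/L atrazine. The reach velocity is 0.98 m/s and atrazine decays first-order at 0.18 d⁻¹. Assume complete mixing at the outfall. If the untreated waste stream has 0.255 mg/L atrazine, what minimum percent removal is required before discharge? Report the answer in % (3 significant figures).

93.3 %

35 ML/d = 0.4051 m³/s.
1.3 µg/L = 0.0013 mg/L.
4.3 µg/L = 0.0043 mg/L.
Travel time to the compliance point: t = 2e+04/0.98 = 2.041e+04 s = 0.2362 d; decay factor exp(−0.18·0.2362) = 0.9584.
So the concentration just after mixing may be at most 0.0043/0.9584 = 0.004487 mg/L.
Mass balance: 0.004487·2.005 = 0.4051·Cₑ + 1.6·0.0013.
Cₑ = (0.008996 − 0.00208) / 0.4051 = 0.01707 mg/L.
Required removal = 1 − 0.01707/0.255 = 93.3 %.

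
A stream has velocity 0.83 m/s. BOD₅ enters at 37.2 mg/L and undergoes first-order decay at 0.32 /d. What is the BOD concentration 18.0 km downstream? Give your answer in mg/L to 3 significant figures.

Travel time t = 18.0 km / 0.83 m/s = 1.8e+04/0.83 = 2.169e+04 s = 0.251 d.
First-order decay: C = 37.2·exp(−0.32·0.251) = 37.2·0.9228 = 34.33 mg/L.

34.3 mg/L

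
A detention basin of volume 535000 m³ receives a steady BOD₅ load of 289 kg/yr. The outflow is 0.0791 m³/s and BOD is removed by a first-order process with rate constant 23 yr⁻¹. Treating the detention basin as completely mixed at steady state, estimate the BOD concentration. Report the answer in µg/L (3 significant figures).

Outflow Q = 0.0791 m³/s × 3.156e+07 s/yr = 2.496e+06 m³/yr.
Steady-state CSTR mass balance: W = Q·C + k·V·C, so C = W/(Q + kV).
Q + kV = 2.496e+06 + 23·535000 = 1.48e+07 m³/yr.
C = 289/1.48e+07 = 1.953e-05 kg/m³ = 0.01953 mg/L = 19.53 µg/L.

19.5 µg/L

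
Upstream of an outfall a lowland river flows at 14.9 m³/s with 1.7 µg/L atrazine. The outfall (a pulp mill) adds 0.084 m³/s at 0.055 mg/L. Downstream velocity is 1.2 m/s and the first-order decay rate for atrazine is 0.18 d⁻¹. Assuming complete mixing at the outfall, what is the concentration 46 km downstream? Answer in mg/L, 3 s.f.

0.00185 mg/L

1.7 µg/L = 0.0017 mg/L.
After complete mixing, C₀ = (0.084·0.055 + 14.9·0.0017) / 14.98 = 0.001999 mg/L.
Travel time t = 4.6e+04 m / 1.2 m/s = 3.833e+04 s = 0.4437 d.
C = 0.001999·exp(−0.18·0.4437) = 0.001999·0.9232 = 0.001845 mg/L.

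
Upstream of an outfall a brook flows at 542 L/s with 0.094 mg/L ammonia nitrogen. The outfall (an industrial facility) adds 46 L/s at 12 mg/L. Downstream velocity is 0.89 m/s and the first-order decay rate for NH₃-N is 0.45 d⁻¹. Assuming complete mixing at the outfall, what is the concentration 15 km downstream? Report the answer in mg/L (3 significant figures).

0.939 mg/L

46 L/s = 0.046 m³/s.
542 L/s = 0.542 m³/s.
After complete mixing, C₀ = (0.046·12 + 0.542·0.094) / 0.588 = 1.025 mg/L.
Travel time t = 1.5e+04 m / 0.89 m/s = 1.685e+04 s = 0.1951 d.
C = 1.025·exp(−0.45·0.1951) = 1.025·0.916 = 0.9392 mg/L.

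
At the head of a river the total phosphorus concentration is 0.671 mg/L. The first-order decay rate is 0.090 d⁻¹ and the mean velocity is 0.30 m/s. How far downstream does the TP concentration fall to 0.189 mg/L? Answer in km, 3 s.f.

From C = C₀·e^(−kt), t = ln(C₀/C)/k = ln(0.671/0.189)/0.090 = 1.267/0.090 = 14.08 d.
Distance = v·t = 0.30 m/s × 1.216e+06 s = 3.649e+05 m = 364.9 km.

365 km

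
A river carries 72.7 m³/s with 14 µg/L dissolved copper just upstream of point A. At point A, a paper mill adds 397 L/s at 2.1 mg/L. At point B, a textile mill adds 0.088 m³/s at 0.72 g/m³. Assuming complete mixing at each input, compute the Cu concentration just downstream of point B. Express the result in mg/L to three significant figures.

0.0262 mg/L

14 µg/L = 0.014 mg/L.
397 L/s = 0.397 m³/s.
After input A: C = (72.7·0.014 + 0.397·2.1) / 73.1 = 0.02533 mg/L.
After input B: C = (73.1·0.02533 + 0.088·0.72) / 73.19 = 0.02616 mg/L.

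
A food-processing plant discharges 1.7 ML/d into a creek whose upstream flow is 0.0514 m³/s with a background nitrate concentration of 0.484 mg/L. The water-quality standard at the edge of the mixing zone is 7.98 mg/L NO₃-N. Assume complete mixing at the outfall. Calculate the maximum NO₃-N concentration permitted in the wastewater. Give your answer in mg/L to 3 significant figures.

27.6 mg/L

1.7 ML/d = 0.01968 m³/s.
Mass balance: 7.98·0.07108 = 0.01968·Cₑ + 0.0514·0.484.
Cₑ = (0.5672 − 0.02488) / 0.01968 = 27.56 mg/L.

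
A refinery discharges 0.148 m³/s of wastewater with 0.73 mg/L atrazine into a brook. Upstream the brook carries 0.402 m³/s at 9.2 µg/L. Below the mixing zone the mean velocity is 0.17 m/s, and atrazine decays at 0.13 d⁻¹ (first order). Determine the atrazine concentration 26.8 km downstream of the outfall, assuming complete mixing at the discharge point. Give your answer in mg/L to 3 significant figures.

0.160 mg/L

9.2 µg/L = 0.0092 mg/L.
After complete mixing, C₀ = (0.148·0.73 + 0.402·0.0092) / 0.55 = 0.2032 mg/L.
Travel time t = 2.68e+04 m / 0.17 m/s = 1.576e+05 s = 1.825 d.
C = 0.2032·exp(−0.13·1.825) = 0.2032·0.7888 = 0.1603 mg/L.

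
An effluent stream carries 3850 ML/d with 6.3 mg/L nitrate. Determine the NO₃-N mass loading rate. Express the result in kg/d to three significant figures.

3850 ML/d = 44.56 m³/s.
Mass flux = Q·C = 44.56 m³/s × 6.3 g/m³ = 280.7 g/s.
= 280.7 g/s × 86.4 = 2.426e+04 kg/d.

24300 kg/d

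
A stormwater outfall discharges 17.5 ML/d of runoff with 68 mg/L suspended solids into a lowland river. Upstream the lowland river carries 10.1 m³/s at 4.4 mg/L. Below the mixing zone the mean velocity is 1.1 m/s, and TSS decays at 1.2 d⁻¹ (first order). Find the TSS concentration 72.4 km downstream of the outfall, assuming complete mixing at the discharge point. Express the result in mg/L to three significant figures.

17.5 ML/d = 0.2025 m³/s.
After complete mixing, C₀ = (0.2025·68 + 10.1·4.4) / 10.3 = 5.65 mg/L.
Travel time t = 7.24e+04 m / 1.1 m/s = 6.582e+04 s = 0.7618 d.
C = 5.65·exp(−1.2·0.7618) = 5.65·0.4009 = 2.265 mg/L.

2.27 mg/L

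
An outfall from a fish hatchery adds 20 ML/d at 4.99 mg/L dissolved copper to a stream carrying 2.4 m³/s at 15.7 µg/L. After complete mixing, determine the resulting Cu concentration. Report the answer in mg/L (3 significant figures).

0.453 mg/L

20 ML/d = 0.2315 m³/s.
15.7 µg/L = 0.0157 mg/L.
Flow-weighted mixing gives C = (0.2315·4.99 + 2.4·0.0157) / (0.2315 + 2.4) = 1.193/2.631 = 0.4533 mg/L.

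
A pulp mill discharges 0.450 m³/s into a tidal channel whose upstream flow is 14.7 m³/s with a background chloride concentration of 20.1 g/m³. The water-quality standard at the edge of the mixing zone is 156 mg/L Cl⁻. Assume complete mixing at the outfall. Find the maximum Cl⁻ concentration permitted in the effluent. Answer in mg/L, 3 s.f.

Mass balance: 156·15.15 = 0.45·Cₑ + 14.7·20.1.
Cₑ = (2363 − 295.5) / 0.45 = 4595 mg/L.

4600 mg/L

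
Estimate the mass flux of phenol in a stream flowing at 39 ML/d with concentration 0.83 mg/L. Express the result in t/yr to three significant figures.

11.8 t/yr

39 ML/d = 0.4514 m³/s.
Mass flux = Q·C = 0.4514 m³/s × 0.83 g/m³ = 0.3747 g/s.
= 0.3747 g/s × 31.56 = 11.82 t/yr.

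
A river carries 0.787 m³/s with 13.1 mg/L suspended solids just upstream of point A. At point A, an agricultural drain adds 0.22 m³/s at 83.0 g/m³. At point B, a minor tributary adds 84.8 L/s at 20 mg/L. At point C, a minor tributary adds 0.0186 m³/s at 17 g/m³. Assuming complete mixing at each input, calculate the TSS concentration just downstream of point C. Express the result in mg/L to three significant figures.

After input A: C = (0.787·13.1 + 0.22·83) / 1.007 = 28.37 mg/L.
84.8 L/s = 0.0848 m³/s.
After input B: C = (1.007·28.37 + 0.0848·20) / 1.092 = 27.72 mg/L.
After input C: C = (1.092·27.72 + 0.0186·17) / 1.11 = 27.54 mg/L.

27.5 mg/L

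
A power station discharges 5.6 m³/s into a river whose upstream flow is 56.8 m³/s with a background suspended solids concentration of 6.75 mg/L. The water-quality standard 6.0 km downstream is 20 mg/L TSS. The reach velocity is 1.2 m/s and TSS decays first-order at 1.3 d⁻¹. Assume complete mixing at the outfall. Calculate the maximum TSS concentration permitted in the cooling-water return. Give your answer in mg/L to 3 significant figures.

Travel time to the compliance point: t = 6000/1.2 = 5000 s = 0.05787 d; decay factor exp(−1.3·0.05787) = 0.9275.
So the concentration just after mixing may be at most 20/0.9275 = 21.56 mg/L.
Mass balance: 21.56·62.4 = 5.6·Cₑ + 56.8·6.75.
Cₑ = (1346 − 383.4) / 5.6 = 171.8 mg/L.

172 mg/L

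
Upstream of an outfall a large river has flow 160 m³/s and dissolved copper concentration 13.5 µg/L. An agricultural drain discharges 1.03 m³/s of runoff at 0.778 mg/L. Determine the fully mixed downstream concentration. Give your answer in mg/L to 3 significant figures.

0.0184 mg/L

13.5 µg/L = 0.0135 mg/L.
Conservation of mass across the mixing zone: C = (1.03·0.778 + 160·0.0135) / (1.03 + 160) = 2.961/161 = 0.01839 mg/L.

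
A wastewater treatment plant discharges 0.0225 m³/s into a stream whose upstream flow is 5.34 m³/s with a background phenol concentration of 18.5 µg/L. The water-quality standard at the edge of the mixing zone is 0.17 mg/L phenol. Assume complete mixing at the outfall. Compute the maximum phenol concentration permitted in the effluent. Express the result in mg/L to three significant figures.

18.5 µg/L = 0.0185 mg/L.
Mass balance: 0.17·5.362 = 0.0225·Cₑ + 5.34·0.0185.
Cₑ = (0.9116 − 0.09879) / 0.0225 = 36.13 mg/L.

36.1 mg/L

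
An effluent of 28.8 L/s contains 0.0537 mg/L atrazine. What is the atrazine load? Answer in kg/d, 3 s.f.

28.8 L/s = 0.0288 m³/s.
Mass flux = Q·C = 0.0288 m³/s × 0.0537 g/m³ = 0.001547 g/s.
= 0.001547 g/s × 86.4 = 0.1336 kg/d.

0.134 kg/d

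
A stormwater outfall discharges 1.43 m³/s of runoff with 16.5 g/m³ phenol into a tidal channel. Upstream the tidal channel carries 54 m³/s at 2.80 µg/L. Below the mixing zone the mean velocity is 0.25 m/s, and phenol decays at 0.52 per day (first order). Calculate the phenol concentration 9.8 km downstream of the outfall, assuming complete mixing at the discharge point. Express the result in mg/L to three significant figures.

0.338 mg/L

2.80 µg/L = 0.0028 mg/L.
After complete mixing, C₀ = (1.43·16.5 + 54·0.0028) / 55.43 = 0.4284 mg/L.
Travel time t = 9800 m / 0.25 m/s = 3.92e+04 s = 0.4537 d.
C = 0.4284·exp(−0.52·0.4537) = 0.4284·0.7898 = 0.3384 mg/L.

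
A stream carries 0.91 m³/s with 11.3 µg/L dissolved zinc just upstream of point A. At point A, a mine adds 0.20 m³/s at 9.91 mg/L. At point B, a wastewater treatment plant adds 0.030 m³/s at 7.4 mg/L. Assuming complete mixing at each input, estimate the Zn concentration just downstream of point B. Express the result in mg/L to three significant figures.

11.3 µg/L = 0.0113 mg/L.
After input A: C = (0.91·0.0113 + 0.2·9.91) / 1.11 = 1.795 mg/L.
After input B: C = (1.11·1.795 + 0.03·7.4) / 1.14 = 1.942 mg/L.

1.94 mg/L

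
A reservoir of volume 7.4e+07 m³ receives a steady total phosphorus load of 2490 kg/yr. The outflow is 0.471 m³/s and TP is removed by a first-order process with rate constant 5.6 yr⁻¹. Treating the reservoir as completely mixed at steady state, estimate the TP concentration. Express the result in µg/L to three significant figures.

5.80 µg/L

Outflow Q = 0.471 m³/s × 3.156e+07 s/yr = 1.486e+07 m³/yr.
Steady-state CSTR mass balance: W = Q·C + k·V·C, so C = W/(Q + kV).
Q + kV = 1.486e+07 + 5.6·7.4e+07 = 4.293e+08 m³/yr.
C = 2490/4.293e+08 = 5.801e-06 kg/m³ = 0.005801 mg/L = 5.801 µg/L.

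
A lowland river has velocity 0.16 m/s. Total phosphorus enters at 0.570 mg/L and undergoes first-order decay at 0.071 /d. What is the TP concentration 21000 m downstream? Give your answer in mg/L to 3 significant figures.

Travel time t = 21000 m / 0.16 m/s = 2.1e+04/0.16 = 1.312e+05 s = 1.519 d.
First-order decay: C = 0.570·exp(−0.071·1.519) = 0.570·0.8978 = 0.5117 mg/L.

0.512 mg/L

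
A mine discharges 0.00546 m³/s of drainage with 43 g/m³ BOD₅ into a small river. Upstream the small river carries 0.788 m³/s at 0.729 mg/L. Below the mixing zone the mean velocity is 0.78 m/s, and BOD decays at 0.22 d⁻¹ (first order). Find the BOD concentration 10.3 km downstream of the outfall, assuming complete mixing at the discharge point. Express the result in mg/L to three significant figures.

After complete mixing, C₀ = (0.00546·43 + 0.788·0.729) / 0.7935 = 1.02 mg/L.
Travel time t = 1.03e+04 m / 0.78 m/s = 1.321e+04 s = 0.1528 d.
C = 1.02·exp(−0.22·0.1528) = 1.02·0.9669 = 0.9862 mg/L.

0.986 mg/L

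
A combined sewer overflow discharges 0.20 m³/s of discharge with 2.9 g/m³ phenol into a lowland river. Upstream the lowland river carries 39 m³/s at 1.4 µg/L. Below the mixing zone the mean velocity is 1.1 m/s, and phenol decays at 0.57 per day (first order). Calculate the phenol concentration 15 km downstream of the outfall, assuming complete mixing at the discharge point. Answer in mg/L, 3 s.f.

1.4 µg/L = 0.0014 mg/L.
After complete mixing, C₀ = (0.2·2.9 + 39·0.0014) / 39.2 = 0.01619 mg/L.
Travel time t = 1.5e+04 m / 1.1 m/s = 1.364e+04 s = 0.1578 d.
C = 0.01619·exp(−0.57·0.1578) = 0.01619·0.914 = 0.0148 mg/L.

0.0148 mg/L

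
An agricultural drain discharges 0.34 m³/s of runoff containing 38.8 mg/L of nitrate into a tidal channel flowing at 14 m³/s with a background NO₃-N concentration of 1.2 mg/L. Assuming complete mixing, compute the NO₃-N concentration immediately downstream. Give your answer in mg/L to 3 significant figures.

Flow-weighted mixing gives C = (0.34·38.8 + 14·1.2) / (0.34 + 14) = 29.99/14.34 = 2.091 mg/L.

2.09 mg/L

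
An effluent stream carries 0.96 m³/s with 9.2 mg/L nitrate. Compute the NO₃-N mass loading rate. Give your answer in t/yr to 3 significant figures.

279 t/yr

Mass flux = Q·C = 0.96 m³/s × 9.2 g/m³ = 8.832 g/s.
= 8.832 g/s × 31.56 = 278.7 t/yr.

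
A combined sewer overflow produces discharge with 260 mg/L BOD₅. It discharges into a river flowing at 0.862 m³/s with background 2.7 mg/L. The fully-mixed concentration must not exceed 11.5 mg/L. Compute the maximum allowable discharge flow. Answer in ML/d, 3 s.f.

Mass balance at complete mixing: C_std·(Q_w + Q_r) = Q_w·C_e + Q_r·C_b.
Rearranging, Q_w = Q_r·(C_std − C_b)/(C_e − C_std) = 0.862·(11.5 − 2.7) / (260 − 11.5) = 0.03053 m³/s.
= 2.637 ML/d.

2.64 ML/d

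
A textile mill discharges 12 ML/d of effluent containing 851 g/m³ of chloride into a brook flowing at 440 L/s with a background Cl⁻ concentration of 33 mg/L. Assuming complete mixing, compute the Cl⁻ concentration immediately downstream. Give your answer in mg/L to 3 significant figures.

229 mg/L

12 ML/d = 0.1389 m³/s.
440 L/s = 0.44 m³/s.
By mass balance at complete mixing, C = (0.1389·851 + 0.44·33) / (0.1389 + 0.44) = 132.7/0.5789 = 229.3 mg/L.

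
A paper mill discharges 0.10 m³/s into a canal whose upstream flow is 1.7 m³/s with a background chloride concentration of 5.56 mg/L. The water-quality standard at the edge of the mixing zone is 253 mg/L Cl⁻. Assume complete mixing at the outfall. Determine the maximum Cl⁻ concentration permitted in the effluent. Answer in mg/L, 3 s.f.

4460 mg/L

Mass balance: 253·1.8 = 0.1·Cₑ + 1.7·5.56.
Cₑ = (455.4 − 9.452) / 0.1 = 4459 mg/L.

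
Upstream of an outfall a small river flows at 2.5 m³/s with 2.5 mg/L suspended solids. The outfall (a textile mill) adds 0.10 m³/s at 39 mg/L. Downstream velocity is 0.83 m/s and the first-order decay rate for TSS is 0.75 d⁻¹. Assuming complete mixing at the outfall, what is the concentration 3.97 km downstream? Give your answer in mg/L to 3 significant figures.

After complete mixing, C₀ = (0.1·39 + 2.5·2.5) / 2.6 = 3.904 mg/L.
Travel time t = 3970 m / 0.83 m/s = 4783 s = 0.05536 d.
C = 3.904·exp(−0.75·0.05536) = 3.904·0.9593 = 3.745 mg/L.

3.75 mg/L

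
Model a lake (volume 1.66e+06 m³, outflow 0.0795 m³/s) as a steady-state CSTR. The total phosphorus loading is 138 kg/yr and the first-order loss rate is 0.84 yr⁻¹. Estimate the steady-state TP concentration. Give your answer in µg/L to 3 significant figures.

35.4 µg/L

Outflow Q = 0.0795 m³/s × 3.156e+07 s/yr = 2.509e+06 m³/yr.
Steady-state CSTR mass balance: W = Q·C + k·V·C, so C = W/(Q + kV).
Q + kV = 2.509e+06 + 0.84·1.66e+06 = 3.903e+06 m³/yr.
C = 138/3.903e+06 = 3.536e-05 kg/m³ = 0.03536 mg/L = 35.36 µg/L.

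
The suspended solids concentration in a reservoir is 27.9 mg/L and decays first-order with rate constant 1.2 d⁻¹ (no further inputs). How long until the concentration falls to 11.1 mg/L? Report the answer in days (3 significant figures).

0.768 d

t = ln(C₀/C)/k = ln(27.9/11.1)/1.2 = 0.9217/1.2 = 0.7681 d.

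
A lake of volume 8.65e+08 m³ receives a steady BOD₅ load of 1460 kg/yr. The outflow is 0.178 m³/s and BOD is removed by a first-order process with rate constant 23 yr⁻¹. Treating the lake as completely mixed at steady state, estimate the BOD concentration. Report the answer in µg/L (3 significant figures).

Outflow Q = 0.178 m³/s × 3.156e+07 s/yr = 5.617e+06 m³/yr.
Steady-state CSTR mass balance: W = Q·C + k·V·C, so C = W/(Q + kV).
Q + kV = 5.617e+06 + 23·8.65e+08 = 1.99e+10 m³/yr.
C = 1460/1.99e+10 = 7.336e-08 kg/m³ = 7.336e-05 mg/L = 0.07336 µg/L.

0.0734 µg/L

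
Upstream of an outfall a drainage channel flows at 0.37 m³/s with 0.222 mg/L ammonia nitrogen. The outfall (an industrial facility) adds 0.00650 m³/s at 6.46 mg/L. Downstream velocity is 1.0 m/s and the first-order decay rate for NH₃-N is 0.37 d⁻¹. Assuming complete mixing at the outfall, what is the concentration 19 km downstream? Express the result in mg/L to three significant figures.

0.304 mg/L

After complete mixing, C₀ = (0.0065·6.46 + 0.37·0.222) / 0.3765 = 0.3297 mg/L.
Travel time t = 1.9e+04 m / 1.0 m/s = 1.9e+04 s = 0.2199 d.
C = 0.3297·exp(−0.37·0.2199) = 0.3297·0.9219 = 0.3039 mg/L.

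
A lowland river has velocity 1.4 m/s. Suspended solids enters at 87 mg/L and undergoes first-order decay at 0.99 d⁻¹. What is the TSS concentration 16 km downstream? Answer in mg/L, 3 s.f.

Travel time t = 16 km / 1.4 m/s = 1.6e+04/1.4 = 1.143e+04 s = 0.1323 d.
First-order decay: C = 87·exp(−0.99·0.1323) = 87·0.8773 = 76.32 mg/L.

76.3 mg/L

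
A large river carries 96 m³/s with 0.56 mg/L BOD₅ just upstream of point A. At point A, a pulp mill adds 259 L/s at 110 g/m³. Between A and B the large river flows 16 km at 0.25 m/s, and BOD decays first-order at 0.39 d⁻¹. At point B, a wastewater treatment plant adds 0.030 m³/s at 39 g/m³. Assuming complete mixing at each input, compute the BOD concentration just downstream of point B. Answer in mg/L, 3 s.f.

0.652 mg/L

259 L/s = 0.259 m³/s.
After input A: C = (96·0.56 + 0.259·110) / 96.26 = 0.8545 mg/L.
Over the 16 km reach to input B (t = 6.4e+04 s = 0.7407 d), decay gives C = 0.8545·exp(−0.39·0.7407) = 0.6401 mg/L.
After input B: C = (96.26·0.6401 + 0.03·39) / 96.29 = 0.652 mg/L.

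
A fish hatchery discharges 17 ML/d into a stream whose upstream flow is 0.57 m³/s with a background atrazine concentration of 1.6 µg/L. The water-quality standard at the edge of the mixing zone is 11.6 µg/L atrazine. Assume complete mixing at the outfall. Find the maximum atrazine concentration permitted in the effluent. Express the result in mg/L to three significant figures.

0.0406 mg/L

17 ML/d = 0.1968 m³/s.
1.6 µg/L = 0.0016 mg/L.
11.6 µg/L = 0.0116 mg/L.
Mass balance: 0.0116·0.7668 = 0.1968·Cₑ + 0.57·0.0016.
Cₑ = (0.008894 − 0.000912) / 0.1968 = 0.04057 mg/L.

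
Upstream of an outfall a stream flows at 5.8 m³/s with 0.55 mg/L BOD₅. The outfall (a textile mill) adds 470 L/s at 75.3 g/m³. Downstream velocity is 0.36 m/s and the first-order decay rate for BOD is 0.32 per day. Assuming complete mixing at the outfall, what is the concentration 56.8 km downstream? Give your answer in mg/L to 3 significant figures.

3.43 mg/L

470 L/s = 0.47 m³/s.
After complete mixing, C₀ = (0.47·75.3 + 5.8·0.55) / 6.27 = 6.153 mg/L.
Travel time t = 5.68e+04 m / 0.36 m/s = 1.578e+05 s = 1.826 d.
C = 6.153·exp(−0.32·1.826) = 6.153·0.5575 = 3.43 mg/L.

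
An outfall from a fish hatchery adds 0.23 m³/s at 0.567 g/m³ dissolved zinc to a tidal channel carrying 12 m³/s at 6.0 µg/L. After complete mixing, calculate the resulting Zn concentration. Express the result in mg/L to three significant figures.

6.0 µg/L = 0.006 mg/L.
Conservation of mass across the mixing zone: C = (0.23·0.567 + 12·0.006) / (0.23 + 12) = 0.2024/12.23 = 0.01655 mg/L.

0.0166 mg/L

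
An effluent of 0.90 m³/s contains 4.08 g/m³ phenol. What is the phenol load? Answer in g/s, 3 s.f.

3.67 g/s

Mass flux = Q·C = 0.9 m³/s × 4.08 g/m³ = 3.672 g/s.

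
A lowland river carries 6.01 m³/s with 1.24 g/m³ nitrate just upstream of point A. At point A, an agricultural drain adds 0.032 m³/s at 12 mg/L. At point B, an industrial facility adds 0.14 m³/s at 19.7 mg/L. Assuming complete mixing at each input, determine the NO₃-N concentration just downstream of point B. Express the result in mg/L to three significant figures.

1.71 mg/L

After input A: C = (6.01·1.24 + 0.032·12) / 6.042 = 1.297 mg/L.
After input B: C = (6.042·1.297 + 0.14·19.7) / 6.182 = 1.714 mg/L.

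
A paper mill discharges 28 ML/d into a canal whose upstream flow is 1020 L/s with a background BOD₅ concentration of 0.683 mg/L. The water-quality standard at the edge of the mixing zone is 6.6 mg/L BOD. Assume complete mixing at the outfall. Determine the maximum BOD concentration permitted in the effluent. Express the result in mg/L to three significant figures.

25.2 mg/L

28 ML/d = 0.3241 m³/s.
1020 L/s = 1.02 m³/s.
Mass balance: 6.6·1.344 = 0.3241·Cₑ + 1.02·0.683.
Cₑ = (8.871 − 0.6967) / 0.3241 = 25.22 mg/L.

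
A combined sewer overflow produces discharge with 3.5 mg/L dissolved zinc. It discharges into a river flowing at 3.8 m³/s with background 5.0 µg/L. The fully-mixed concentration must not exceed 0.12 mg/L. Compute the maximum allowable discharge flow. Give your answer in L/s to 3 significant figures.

5.0 µg/L = 0.005 mg/L.
Mass balance at complete mixing: C_std·(Q_w + Q_r) = Q_w·C_e + Q_r·C_b.
Rearranging, Q_w = Q_r·(C_std − C_b)/(C_e − C_std) = 3.8·(0.12 − 0.005) / (3.5 − 0.12) = 0.1293 m³/s.
= 129.3 L/s.

129 L/s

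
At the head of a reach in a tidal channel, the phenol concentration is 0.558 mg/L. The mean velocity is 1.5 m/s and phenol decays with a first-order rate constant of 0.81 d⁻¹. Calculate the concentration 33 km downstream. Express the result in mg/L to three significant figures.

Travel time t = 33 km / 1.5 m/s = 3.3e+04/1.5 = 2.2e+04 s = 0.2546 d.
First-order decay: C = 0.558·exp(−0.81·0.2546) = 0.558·0.8136 = 0.454 mg/L.

0.454 mg/L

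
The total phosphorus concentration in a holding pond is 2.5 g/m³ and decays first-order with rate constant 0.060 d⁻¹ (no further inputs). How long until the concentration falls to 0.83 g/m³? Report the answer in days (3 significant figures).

t = ln(C₀/C)/k = ln(2.5/0.83)/0.060 = 1.103/0.060 = 18.38 d.

18.4 d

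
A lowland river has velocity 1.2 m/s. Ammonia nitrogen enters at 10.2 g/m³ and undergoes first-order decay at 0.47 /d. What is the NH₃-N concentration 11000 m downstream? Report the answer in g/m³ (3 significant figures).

9.70 g/m³

Travel time t = 11000 m / 1.2 m/s = 1.1e+04/1.2 = 9167 s = 0.1061 d.
First-order decay: C = 10.2·exp(−0.47·0.1061) = 10.2·0.9514 = 9.704 g/m³.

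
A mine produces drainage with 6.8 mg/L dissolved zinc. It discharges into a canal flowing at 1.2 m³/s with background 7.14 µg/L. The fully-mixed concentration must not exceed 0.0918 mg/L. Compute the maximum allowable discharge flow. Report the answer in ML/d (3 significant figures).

7.14 µg/L = 0.00714 mg/L.
Mass balance at complete mixing: C_std·(Q_w + Q_r) = Q_w·C_e + Q_r·C_b.
Rearranging, Q_w = Q_r·(C_std − C_b)/(C_e − C_std) = 1.2·(0.0918 − 0.00714) / (6.8 − 0.0918) = 0.01514 m³/s.
= 1.308 ML/d.

1.31 ML/d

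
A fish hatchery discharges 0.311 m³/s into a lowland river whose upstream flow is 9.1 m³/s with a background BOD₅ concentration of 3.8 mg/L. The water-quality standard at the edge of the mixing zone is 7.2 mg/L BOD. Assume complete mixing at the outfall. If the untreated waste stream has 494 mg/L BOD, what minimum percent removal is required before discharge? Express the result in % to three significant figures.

Mass balance: 7.2·9.411 = 0.311·Cₑ + 9.1·3.8.
Cₑ = (67.76 − 34.58) / 0.311 = 106.7 mg/L.
Required removal = 1 − 106.7/494 = 78.4 %.

78.4 %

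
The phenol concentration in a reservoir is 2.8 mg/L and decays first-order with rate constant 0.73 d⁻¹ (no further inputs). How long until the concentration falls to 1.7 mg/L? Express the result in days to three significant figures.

t = ln(C₀/C)/k = ln(2.8/1.7)/0.73 = 0.499/0.73 = 0.6835 d.

0.684 d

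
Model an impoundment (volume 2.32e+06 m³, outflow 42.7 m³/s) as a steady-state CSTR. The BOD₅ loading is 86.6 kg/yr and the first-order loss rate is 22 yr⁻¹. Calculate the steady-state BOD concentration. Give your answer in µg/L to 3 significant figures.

Outflow Q = 42.7 m³/s × 3.156e+07 s/yr = 1.348e+09 m³/yr.
Steady-state CSTR mass balance: W = Q·C + k·V·C, so C = W/(Q + kV).
Q + kV = 1.348e+09 + 22·2.32e+06 = 1.399e+09 m³/yr.
C = 86.6/1.399e+09 = 6.192e-08 kg/m³ = 6.192e-05 mg/L = 0.06192 µg/L.

0.0619 µg/L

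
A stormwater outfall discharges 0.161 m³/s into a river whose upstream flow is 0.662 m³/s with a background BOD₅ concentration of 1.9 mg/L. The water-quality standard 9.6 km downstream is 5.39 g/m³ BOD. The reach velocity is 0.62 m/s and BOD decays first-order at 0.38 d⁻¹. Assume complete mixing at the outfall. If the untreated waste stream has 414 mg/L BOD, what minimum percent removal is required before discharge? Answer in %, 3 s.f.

94.8 %

Travel time to the compliance point: t = 9600/0.62 = 1.548e+04 s = 0.1792 d; decay factor exp(−0.38·0.1792) = 0.9342.
So the concentration just after mixing may be at most 5.39/0.9342 = 5.77 mg/L.
Mass balance: 5.77·0.823 = 0.161·Cₑ + 0.662·1.9.
Cₑ = (4.749 − 1.258) / 0.161 = 21.68 mg/L.
Required removal = 1 − 21.68/414 = 94.76 %.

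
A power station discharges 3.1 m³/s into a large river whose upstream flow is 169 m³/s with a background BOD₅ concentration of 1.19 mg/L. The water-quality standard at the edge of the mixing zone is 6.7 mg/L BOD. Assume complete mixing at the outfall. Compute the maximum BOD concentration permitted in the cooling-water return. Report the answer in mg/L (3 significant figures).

307 mg/L

Mass balance: 6.7·172.1 = 3.1·Cₑ + 169·1.19.
Cₑ = (1153 − 201.1) / 3.1 = 307.1 mg/L.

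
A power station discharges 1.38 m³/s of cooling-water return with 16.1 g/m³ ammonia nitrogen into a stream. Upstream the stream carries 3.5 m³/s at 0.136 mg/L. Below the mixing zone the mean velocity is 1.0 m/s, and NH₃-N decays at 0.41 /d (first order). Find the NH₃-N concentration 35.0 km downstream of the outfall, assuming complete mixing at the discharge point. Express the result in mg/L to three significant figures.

3.94 mg/L

After complete mixing, C₀ = (1.38·16.1 + 3.5·0.136) / 4.88 = 4.65 mg/L.
Travel time t = 3.5e+04 m / 1.0 m/s = 3.5e+04 s = 0.4051 d.
C = 4.65·exp(−0.41·0.4051) = 4.65·0.847 = 3.939 mg/L.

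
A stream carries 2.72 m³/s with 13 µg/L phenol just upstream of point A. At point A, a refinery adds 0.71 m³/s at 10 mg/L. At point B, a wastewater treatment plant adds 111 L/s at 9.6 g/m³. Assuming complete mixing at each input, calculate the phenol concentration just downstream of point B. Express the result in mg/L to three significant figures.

2.32 mg/L

13 µg/L = 0.013 mg/L.
After input A: C = (2.72·0.013 + 0.71·10) / 3.43 = 2.08 mg/L.
111 L/s = 0.111 m³/s.
After input B: C = (3.43·2.08 + 0.111·9.6) / 3.541 = 2.316 mg/L.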